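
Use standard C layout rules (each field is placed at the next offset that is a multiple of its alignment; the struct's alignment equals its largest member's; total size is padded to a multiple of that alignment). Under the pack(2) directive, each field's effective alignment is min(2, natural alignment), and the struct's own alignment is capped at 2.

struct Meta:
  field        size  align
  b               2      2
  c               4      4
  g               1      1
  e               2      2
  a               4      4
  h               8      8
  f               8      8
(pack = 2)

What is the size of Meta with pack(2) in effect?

b at 0 (size 2, align 2) → ends 2
c at 2 (size 4, align 2) → ends 6
g at 6 (size 1, align 1) → ends 7
pad 1 to align 2 for e
e at 8 (size 2, align 2) → ends 10
a at 10 (size 4, align 2) → ends 14
h at 14 (size 8, align 2) → ends 22
f at 22 (size 8, align 2) → ends 30
total 30 bytes, alignment 2

30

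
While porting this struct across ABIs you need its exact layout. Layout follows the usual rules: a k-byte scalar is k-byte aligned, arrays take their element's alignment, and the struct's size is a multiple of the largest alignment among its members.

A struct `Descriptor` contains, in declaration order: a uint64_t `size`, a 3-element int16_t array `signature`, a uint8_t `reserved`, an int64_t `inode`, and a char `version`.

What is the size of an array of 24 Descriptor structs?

768

size at 0 (size 8, align 8) → ends 8
signature at 8 (size 6, align 2) → ends 14
reserved at 14 (size 1, align 1) → ends 15
pad 1 to align 8 for inode
inode at 16 (size 8, align 8) → ends 24
version at 24 (size 1, align 1) → ends 25
tail pad 7 to reach multiple of 8
total 32 bytes, alignment 8
array of 24: 24 × 32 = 768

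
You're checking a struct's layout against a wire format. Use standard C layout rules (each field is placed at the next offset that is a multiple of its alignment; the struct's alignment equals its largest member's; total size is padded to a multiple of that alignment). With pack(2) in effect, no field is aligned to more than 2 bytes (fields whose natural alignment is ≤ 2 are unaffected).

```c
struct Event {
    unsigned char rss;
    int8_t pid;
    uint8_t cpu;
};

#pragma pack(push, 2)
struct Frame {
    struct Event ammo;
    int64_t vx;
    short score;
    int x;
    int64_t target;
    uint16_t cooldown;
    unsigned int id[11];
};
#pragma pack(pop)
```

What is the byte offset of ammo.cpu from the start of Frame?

Event: 0..1  rss  (1B, 1-aligned); 1..2  pid  (1B, 1-aligned); 2..3  cpu  (1B, 1-aligned); sizeof = 3, alignof = 1
0..3  ammo  (3B, 1-aligned)
within Event: cpu at 2
0 + 2 = 2

2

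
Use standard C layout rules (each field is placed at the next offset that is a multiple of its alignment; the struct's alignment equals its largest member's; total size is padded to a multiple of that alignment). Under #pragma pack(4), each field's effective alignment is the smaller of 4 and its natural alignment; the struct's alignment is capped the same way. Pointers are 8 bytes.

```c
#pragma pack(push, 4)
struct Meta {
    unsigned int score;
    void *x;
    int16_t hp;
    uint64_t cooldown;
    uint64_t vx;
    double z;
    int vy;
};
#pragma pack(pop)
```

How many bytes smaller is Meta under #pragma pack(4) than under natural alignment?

12

natural layout:
  score at 0 (size 4, align 4) → ends 4
  pad 4 to align 8 for x
  x at 8 (size 8, align 8) → ends 16
  hp at 16 (size 2, align 2) → ends 18
  pad 6 to align 8 for cooldown
  cooldown at 24 (size 8, align 8) → ends 32
  vx at 32 (size 8, align 8) → ends 40
  z at 40 (size 8, align 8) → ends 48
  vy at 48 (size 4, align 4) → ends 52
  tail pad 4 to reach multiple of 8
  total 56 bytes, alignment 8
packed(4) layout:
  score at 0 (size 4, align 4) → ends 4
  x at 4 (size 8, align 4) → ends 12
  hp at 12 (size 2, align 2) → ends 14
  pad 2 to align 4 for cooldown
  cooldown at 16 (size 8, align 4) → ends 24
  vx at 24 (size 8, align 4) → ends 32
  z at 32 (size 8, align 4) → ends 40
  vy at 40 (size 4, align 4) → ends 44
  total 44 bytes, alignment 4
56 − 44 = 12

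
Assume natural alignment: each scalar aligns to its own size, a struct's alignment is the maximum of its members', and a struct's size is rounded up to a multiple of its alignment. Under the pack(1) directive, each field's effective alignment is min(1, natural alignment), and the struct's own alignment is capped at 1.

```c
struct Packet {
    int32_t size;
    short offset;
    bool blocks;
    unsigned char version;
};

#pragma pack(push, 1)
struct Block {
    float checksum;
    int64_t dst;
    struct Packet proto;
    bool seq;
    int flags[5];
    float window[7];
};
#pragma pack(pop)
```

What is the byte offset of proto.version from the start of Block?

19

Packet: 0..4  size  (4B, 4-aligned); 4..6  offset  (2B, 2-aligned); 6..7  blocks  (1B, 1-aligned); 7..8  version  (1B, 1-aligned); sizeof = 8, alignof = 4
0..4  checksum  (4B, 1-aligned)
4..12  dst  (8B, 1-aligned)
12..20  proto  (8B, 1-aligned)
within Packet: version at 7
12 + 7 = 19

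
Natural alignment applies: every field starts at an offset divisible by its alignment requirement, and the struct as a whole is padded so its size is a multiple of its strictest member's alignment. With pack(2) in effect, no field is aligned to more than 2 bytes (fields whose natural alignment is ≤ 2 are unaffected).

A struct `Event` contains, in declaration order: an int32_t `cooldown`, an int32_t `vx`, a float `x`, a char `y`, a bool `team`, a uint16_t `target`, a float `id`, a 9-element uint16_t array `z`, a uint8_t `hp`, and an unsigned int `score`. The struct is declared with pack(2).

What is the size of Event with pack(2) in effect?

44

@0: cooldown [4B, align 2] → 4
@4: vx [4B, align 2] → 8
@8: x [4B, align 2] → 12
@12: y [1B, align 1] → 13
@13: team [1B, align 1] → 14
@14: target [2B, align 2] → 16
@16: id [4B, align 2] → 20
@20: z [18B, align 2] → 38
@38: hp [1B, align 1] → 39
+1 pad (align 2)
@40: score [4B, align 2] → 44
size 44, align 2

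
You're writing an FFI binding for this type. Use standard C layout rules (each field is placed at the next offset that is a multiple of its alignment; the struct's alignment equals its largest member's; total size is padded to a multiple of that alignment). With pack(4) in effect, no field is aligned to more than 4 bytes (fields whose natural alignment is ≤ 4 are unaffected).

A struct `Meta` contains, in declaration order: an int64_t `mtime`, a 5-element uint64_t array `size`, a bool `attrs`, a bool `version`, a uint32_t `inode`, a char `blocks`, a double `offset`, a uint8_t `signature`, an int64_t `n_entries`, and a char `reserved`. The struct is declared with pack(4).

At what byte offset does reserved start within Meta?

80

0..8  mtime  (8B, 4-aligned)
8..48  size  (40B, 4-aligned)
48..49  attrs  (1B, 1-aligned)
49..50  version  (1B, 1-aligned)
50..52  -- padding (2B)
52..56  inode  (4B, 4-aligned)
56..57  blocks  (1B, 1-aligned)
57..60  -- padding (3B)
60..68  offset  (8B, 4-aligned)
68..69  signature  (1B, 1-aligned)
69..72  -- padding (3B)
72..80  n_entries  (8B, 4-aligned)
80..81  reserved  (1B, 1-aligned)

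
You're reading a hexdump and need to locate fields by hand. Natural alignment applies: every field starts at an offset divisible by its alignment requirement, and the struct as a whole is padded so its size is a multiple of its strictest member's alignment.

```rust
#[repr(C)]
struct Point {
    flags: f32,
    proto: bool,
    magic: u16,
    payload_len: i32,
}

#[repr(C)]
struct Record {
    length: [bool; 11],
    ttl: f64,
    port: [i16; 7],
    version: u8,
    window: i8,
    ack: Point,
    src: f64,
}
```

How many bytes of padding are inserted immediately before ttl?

5

Point: 0..4  flags  (4B, 4-aligned); 4..5  proto  (1B, 1-aligned); 5..6  -- padding (1B); 6..8  magic  (2B, 2-aligned); 8..12  payload_len  (4B, 4-aligned); sizeof = 12, alignof = 4
0..11  length  (11B, 1-aligned)
11..16  -- padding (5B)
16..24  ttl  (8B, 8-aligned)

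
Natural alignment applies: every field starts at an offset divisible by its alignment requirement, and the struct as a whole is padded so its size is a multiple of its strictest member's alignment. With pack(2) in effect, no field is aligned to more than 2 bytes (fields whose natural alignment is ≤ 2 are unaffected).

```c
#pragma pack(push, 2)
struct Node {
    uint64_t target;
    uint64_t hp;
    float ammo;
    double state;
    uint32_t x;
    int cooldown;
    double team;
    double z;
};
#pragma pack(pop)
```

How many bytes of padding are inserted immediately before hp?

0

0..8  target  (8B, 2-aligned)
8..16  hp  (8B, 2-aligned)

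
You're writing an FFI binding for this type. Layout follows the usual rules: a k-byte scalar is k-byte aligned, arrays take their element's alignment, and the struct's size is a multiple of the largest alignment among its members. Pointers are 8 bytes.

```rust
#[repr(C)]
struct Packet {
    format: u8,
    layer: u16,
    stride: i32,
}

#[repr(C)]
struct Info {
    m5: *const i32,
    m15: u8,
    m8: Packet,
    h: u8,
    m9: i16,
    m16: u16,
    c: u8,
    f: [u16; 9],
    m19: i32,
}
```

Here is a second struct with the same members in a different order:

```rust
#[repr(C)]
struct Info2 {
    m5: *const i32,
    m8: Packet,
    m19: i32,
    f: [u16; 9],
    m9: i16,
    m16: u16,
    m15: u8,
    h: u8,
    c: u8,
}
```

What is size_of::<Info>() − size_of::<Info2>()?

8

Packet: 0..1  format  (1B, 1-aligned); 1..2  -- padding (1B); 2..4  layer  (2B, 2-aligned); 4..8  stride  (4B, 4-aligned); sizeof = 8, alignof = 4
0..8  m5  (8B, 8-aligned)
8..9  m15  (1B, 1-aligned)
9..12  -- padding (3B)
12..20  m8  (8B, 4-aligned)
20..21  h  (1B, 1-aligned)
21..22  -- padding (1B)
22..24  m9  (2B, 2-aligned)
24..26  m16  (2B, 2-aligned)
26..27  c  (1B, 1-aligned)
27..28  -- padding (1B)
28..46  f  (18B, 2-aligned)
46..48  -- padding (2B)
48..52  m19  (4B, 4-aligned)
52..56  -- tail padding (4B)
sizeof = 56, alignof = 8
— Info2 —
0..8  m5  (8B, 8-aligned)
8..16  m8  (8B, 4-aligned)
16..20  m19  (4B, 4-aligned)
20..38  f  (18B, 2-aligned)
38..40  m9  (2B, 2-aligned)
40..42  m16  (2B, 2-aligned)
42..43  m15  (1B, 1-aligned)
43..44  h  (1B, 1-aligned)
44..45  c  (1B, 1-aligned)
45..48  -- tail padding (3B)
sizeof = 48, alignof = 8
56 − 48 = 8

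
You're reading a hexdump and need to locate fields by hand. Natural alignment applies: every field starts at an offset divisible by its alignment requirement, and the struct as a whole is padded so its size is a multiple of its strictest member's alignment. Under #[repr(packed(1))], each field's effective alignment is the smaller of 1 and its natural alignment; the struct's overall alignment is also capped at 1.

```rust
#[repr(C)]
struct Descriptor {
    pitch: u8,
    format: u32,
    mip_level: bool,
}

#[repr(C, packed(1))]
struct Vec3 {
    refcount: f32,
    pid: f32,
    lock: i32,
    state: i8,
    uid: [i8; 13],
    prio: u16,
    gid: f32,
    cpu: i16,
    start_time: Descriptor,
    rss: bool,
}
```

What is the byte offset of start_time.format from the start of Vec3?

Descriptor: @0: pitch [1B, align 1] → 1; +3 pad (align 4); @4: format [4B, align 4] → 8; @8: mip_level [1B, align 1] → 9; +3 tail pad (align 4); size 12, align 4
@0: refcount [4B, align 1] → 4
@4: pid [4B, align 1] → 8
@8: lock [4B, align 1] → 12
@12: state [1B, align 1] → 13
@13: uid [13B, align 1] → 26
@26: prio [2B, align 1] → 28
@28: gid [4B, align 1] → 32
@32: cpu [2B, align 1] → 34
@34: start_time [12B, align 1] → 46
within Descriptor: format at 4
34 + 4 = 38

38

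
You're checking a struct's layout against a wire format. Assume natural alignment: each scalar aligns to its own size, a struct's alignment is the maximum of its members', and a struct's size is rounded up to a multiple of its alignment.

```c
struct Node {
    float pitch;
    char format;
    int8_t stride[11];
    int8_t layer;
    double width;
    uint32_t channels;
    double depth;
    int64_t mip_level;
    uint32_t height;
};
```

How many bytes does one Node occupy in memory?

64 bytes

@0: pitch [4B, align 4] → 4
@4: format [1B, align 1] → 5
@5: stride [11B, align 1] → 16
@16: layer [1B, align 1] → 17
+7 pad (align 8)
@24: width [8B, align 8] → 32
@32: channels [4B, align 4] → 36
+4 pad (align 8)
@40: depth [8B, align 8] → 48
@48: mip_level [8B, align 8] → 56
@56: height [4B, align 4] → 60
+4 tail pad (align 8)
size 64, align 8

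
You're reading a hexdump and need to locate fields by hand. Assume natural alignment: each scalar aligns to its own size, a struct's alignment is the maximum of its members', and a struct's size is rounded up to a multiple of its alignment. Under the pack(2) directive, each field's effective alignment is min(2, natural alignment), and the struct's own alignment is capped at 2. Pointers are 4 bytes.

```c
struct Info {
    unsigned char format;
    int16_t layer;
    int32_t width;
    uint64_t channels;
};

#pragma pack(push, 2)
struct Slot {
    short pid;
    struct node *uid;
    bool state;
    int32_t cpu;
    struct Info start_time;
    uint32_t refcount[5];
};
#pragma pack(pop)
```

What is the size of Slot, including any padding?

48

Info: @0: format [1B, align 1] → 1; +1 pad (align 2); @2: layer [2B, align 2] → 4; @4: width [4B, align 4] → 8; @8: channels [8B, align 8] → 16; size 16, align 8
@0: pid [2B, align 2] → 2
@2: uid [4B, align 2] → 6
@6: state [1B, align 1] → 7
+1 pad (align 2)
@8: cpu [4B, align 2] → 12
@12: start_time [16B, align 2] → 28
@28: refcount [20B, align 2] → 48
size 48, align 2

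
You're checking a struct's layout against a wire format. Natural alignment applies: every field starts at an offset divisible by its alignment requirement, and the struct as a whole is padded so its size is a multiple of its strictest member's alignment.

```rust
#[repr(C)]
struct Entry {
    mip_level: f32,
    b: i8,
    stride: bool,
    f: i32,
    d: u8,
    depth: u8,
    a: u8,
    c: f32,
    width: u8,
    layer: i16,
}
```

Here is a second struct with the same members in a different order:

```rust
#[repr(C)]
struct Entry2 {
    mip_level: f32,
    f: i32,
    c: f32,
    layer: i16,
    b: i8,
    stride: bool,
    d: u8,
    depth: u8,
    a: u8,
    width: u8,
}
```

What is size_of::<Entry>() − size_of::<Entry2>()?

mip_level at 0 (size 4, align 4) → ends 4
b at 4 (size 1, align 1) → ends 5
stride at 5 (size 1, align 1) → ends 6
pad 2 to align 4 for f
f at 8 (size 4, align 4) → ends 12
d at 12 (size 1, align 1) → ends 13
depth at 13 (size 1, align 1) → ends 14
a at 14 (size 1, align 1) → ends 15
pad 1 to align 4 for c
c at 16 (size 4, align 4) → ends 20
width at 20 (size 1, align 1) → ends 21
pad 1 to align 2 for layer
layer at 22 (size 2, align 2) → ends 24
total 24 bytes, alignment 4
— Entry2 —
mip_level at 0 (size 4, align 4) → ends 4
f at 4 (size 4, align 4) → ends 8
c at 8 (size 4, align 4) → ends 12
layer at 12 (size 2, align 2) → ends 14
b at 14 (size 1, align 1) → ends 15
stride at 15 (size 1, align 1) → ends 16
d at 16 (size 1, align 1) → ends 17
depth at 17 (size 1, align 1) → ends 18
a at 18 (size 1, align 1) → ends 19
width at 19 (size 1, align 1) → ends 20
total 20 bytes, alignment 4
24 − 20 = 4

4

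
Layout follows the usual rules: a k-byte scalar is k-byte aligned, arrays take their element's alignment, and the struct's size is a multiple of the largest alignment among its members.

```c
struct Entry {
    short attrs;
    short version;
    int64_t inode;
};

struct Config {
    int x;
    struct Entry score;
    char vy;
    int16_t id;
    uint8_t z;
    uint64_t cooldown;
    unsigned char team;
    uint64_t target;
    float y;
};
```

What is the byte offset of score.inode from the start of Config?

16

Entry: attrs at 0 (size 2, align 2) → ends 2; version at 2 (size 2, align 2) → ends 4; pad 4 to align 8 for inode; inode at 8 (size 8, align 8) → ends 16; total 16 bytes, alignment 8
x at 0 (size 4, align 4) → ends 4
pad 4 to align 8 for score
score at 8 (size 16, align 8) → ends 24
within Entry: inode at 8
8 + 8 = 16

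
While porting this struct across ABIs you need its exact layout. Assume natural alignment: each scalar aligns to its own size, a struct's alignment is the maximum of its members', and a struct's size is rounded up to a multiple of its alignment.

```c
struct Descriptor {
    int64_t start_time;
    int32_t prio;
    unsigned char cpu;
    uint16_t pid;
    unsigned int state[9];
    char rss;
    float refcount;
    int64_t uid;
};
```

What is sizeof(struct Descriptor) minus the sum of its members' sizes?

start_time at 0 (size 8, align 8) → ends 8
prio at 8 (size 4, align 4) → ends 12
cpu at 12 (size 1, align 1) → ends 13
pad 1 to align 2 for pid
pid at 14 (size 2, align 2) → ends 16
state at 16 (size 36, align 4) → ends 52
rss at 52 (size 1, align 1) → ends 53
pad 3 to align 4 for refcount
refcount at 56 (size 4, align 4) → ends 60
pad 4 to align 8 for uid
uid at 64 (size 8, align 8) → ends 72
total 72 bytes, alignment 8
data bytes 64, size 72 → padding 8

8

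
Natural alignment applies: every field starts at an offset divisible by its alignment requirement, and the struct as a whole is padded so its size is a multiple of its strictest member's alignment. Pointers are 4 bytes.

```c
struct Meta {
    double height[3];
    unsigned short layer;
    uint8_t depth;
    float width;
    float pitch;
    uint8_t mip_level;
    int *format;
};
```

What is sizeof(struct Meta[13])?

624

height at 0 (size 24, align 8) → ends 24
layer at 24 (size 2, align 2) → ends 26
depth at 26 (size 1, align 1) → ends 27
pad 1 to align 4 for width
width at 28 (size 4, align 4) → ends 32
pitch at 32 (size 4, align 4) → ends 36
mip_level at 36 (size 1, align 1) → ends 37
pad 3 to align 4 for format
format at 40 (size 4, align 4) → ends 44
tail pad 4 to reach multiple of 8
total 48 bytes, alignment 8
array of 13: 13 × 48 = 624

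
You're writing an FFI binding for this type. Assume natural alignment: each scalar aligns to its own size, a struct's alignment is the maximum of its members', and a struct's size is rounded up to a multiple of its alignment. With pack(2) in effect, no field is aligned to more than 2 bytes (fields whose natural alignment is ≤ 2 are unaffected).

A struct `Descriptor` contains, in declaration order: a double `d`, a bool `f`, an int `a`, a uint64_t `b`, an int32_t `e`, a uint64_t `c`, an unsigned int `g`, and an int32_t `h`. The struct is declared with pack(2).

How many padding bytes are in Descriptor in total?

0..8  d  (8B, 2-aligned)
8..9  f  (1B, 1-aligned)
9..10  -- padding (1B)
10..14  a  (4B, 2-aligned)
14..22  b  (8B, 2-aligned)
22..26  e  (4B, 2-aligned)
26..34  c  (8B, 2-aligned)
34..38  g  (4B, 2-aligned)
38..42  h  (4B, 2-aligned)
sizeof = 42, alignof = 2
data bytes 41, size 42 → padding 1

1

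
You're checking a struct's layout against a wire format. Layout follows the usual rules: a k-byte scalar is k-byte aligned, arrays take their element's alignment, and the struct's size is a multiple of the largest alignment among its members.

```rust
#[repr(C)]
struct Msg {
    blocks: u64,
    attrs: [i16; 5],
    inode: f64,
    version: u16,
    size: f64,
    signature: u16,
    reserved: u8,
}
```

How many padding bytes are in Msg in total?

0..8  blocks  (8B, 8-aligned)
8..18  attrs  (10B, 2-aligned)
18..24  -- padding (6B)
24..32  inode  (8B, 8-aligned)
32..34  version  (2B, 2-aligned)
34..40  -- padding (6B)
40..48  size  (8B, 8-aligned)
48..50  signature  (2B, 2-aligned)
50..51  reserved  (1B, 1-aligned)
51..56  -- tail padding (5B)
sizeof = 56, alignof = 8
data bytes 39, size 56 → padding 17

17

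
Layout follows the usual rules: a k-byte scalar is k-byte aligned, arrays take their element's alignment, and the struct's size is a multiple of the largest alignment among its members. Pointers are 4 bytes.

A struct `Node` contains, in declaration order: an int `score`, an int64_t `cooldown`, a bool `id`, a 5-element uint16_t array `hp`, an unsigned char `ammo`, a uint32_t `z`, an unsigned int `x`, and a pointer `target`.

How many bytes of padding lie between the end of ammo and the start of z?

score at 0 (size 4, align 4) → ends 4
pad 4 to align 8 for cooldown
cooldown at 8 (size 8, align 8) → ends 16
id at 16 (size 1, align 1) → ends 17
pad 1 to align 2 for hp
hp at 18 (size 10, align 2) → ends 28
ammo at 28 (size 1, align 1) → ends 29
pad 3 to align 4 for z
z at 32 (size 4, align 4) → ends 36

3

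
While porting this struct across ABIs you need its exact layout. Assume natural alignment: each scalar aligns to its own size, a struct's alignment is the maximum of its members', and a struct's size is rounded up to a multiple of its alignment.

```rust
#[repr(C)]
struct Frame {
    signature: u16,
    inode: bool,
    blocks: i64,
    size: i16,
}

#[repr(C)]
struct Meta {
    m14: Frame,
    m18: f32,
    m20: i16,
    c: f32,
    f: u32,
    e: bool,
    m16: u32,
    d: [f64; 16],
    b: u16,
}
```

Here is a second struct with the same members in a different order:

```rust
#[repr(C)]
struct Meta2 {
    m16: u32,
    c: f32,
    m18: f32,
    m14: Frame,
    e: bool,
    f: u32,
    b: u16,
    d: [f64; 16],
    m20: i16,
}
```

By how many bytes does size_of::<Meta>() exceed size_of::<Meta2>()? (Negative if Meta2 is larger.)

-8

Frame: 0..2  signature  (2B, 2-aligned); 2..3  inode  (1B, 1-aligned); 3..8  -- padding (5B); 8..16  blocks  (8B, 8-aligned); 16..18  size  (2B, 2-aligned); 18..24  -- tail padding (6B); sizeof = 24, alignof = 8
0..24  m14  (24B, 8-aligned)
24..28  m18  (4B, 4-aligned)
28..30  m20  (2B, 2-aligned)
30..32  -- padding (2B)
32..36  c  (4B, 4-aligned)
36..40  f  (4B, 4-aligned)
40..41  e  (1B, 1-aligned)
41..44  -- padding (3B)
44..48  m16  (4B, 4-aligned)
48..176  d  (128B, 8-aligned)
176..178  b  (2B, 2-aligned)
178..184  -- tail padding (6B)
sizeof = 184, alignof = 8
— Meta2 —
0..4  m16  (4B, 4-aligned)
4..8  c  (4B, 4-aligned)
8..12  m18  (4B, 4-aligned)
12..16  -- padding (4B)
16..40  m14  (24B, 8-aligned)
40..41  e  (1B, 1-aligned)
41..44  -- padding (3B)
44..48  f  (4B, 4-aligned)
48..50  b  (2B, 2-aligned)
50..56  -- padding (6B)
56..184  d  (128B, 8-aligned)
184..186  m20  (2B, 2-aligned)
186..192  -- tail padding (6B)
sizeof = 192, alignof = 8
184 − 192 = -8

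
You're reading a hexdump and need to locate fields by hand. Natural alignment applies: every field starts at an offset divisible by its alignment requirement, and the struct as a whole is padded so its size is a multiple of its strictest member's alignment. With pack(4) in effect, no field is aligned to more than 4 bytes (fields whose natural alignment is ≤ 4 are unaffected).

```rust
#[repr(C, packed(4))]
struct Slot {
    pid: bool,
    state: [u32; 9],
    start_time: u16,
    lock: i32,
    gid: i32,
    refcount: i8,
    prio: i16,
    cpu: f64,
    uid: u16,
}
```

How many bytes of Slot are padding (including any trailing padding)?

@0: pid [1B, align 1] → 1
+3 pad (align 4)
@4: state [36B, align 4] → 40
@40: start_time [2B, align 2] → 42
+2 pad (align 4)
@44: lock [4B, align 4] → 48
@48: gid [4B, align 4] → 52
@52: refcount [1B, align 1] → 53
+1 pad (align 2)
@54: prio [2B, align 2] → 56
@56: cpu [8B, align 4] → 64
@64: uid [2B, align 2] → 66
+2 tail pad (align 4)
size 68, align 4
data bytes 60, size 68 → padding 8

8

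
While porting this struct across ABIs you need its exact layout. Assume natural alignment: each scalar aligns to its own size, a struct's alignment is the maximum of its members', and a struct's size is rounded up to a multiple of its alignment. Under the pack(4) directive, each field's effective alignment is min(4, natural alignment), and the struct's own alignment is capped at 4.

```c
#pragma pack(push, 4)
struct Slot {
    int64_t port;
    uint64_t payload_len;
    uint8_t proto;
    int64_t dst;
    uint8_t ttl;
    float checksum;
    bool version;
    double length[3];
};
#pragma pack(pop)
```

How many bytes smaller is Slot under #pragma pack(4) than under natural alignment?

8

natural layout:
  0..8  port  (8B, 8-aligned)
  8..16  payload_len  (8B, 8-aligned)
  16..17  proto  (1B, 1-aligned)
  17..24  -- padding (7B)
  24..32  dst  (8B, 8-aligned)
  32..33  ttl  (1B, 1-aligned)
  33..36  -- padding (3B)
  36..40  checksum  (4B, 4-aligned)
  40..41  version  (1B, 1-aligned)
  41..48  -- padding (7B)
  48..72  length  (24B, 8-aligned)
  sizeof = 72, alignof = 8
packed(4) layout:
  0..8  port  (8B, 4-aligned)
  8..16  payload_len  (8B, 4-aligned)
  16..17  proto  (1B, 1-aligned)
  17..20  -- padding (3B)
  20..28  dst  (8B, 4-aligned)
  28..29  ttl  (1B, 1-aligned)
  29..32  -- padding (3B)
  32..36  checksum  (4B, 4-aligned)
  36..37  version  (1B, 1-aligned)
  37..40  -- padding (3B)
  40..64  length  (24B, 4-aligned)
  sizeof = 64, alignof = 4
72 − 64 = 8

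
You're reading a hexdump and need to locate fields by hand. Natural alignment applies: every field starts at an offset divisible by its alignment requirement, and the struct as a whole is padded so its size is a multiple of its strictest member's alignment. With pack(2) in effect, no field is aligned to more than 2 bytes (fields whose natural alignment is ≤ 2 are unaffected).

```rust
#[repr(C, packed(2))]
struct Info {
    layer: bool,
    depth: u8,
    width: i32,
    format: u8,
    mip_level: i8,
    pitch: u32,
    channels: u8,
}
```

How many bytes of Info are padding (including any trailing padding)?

1

0..1  layer  (1B, 1-aligned)
1..2  depth  (1B, 1-aligned)
2..6  width  (4B, 2-aligned)
6..7  format  (1B, 1-aligned)
7..8  mip_level  (1B, 1-aligned)
8..12  pitch  (4B, 2-aligned)
12..13  channels  (1B, 1-aligned)
13..14  -- tail padding (1B)
sizeof = 14, alignof = 2
data bytes 13, size 14 → padding 1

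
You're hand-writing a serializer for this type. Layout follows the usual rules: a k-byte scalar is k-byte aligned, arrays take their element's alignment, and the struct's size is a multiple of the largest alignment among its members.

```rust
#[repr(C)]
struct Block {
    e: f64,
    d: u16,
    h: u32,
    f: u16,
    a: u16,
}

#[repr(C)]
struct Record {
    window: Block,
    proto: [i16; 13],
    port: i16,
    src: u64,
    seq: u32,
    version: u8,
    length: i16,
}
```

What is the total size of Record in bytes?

72

Block: e at 0 (size 8, align 8) → ends 8; d at 8 (size 2, align 2) → ends 10; pad 2 to align 4 for h; h at 12 (size 4, align 4) → ends 16; f at 16 (size 2, align 2) → ends 18; a at 18 (size 2, align 2) → ends 20; tail pad 4 to reach multiple of 8; total 24 bytes, alignment 8
window at 0 (size 24, align 8) → ends 24
proto at 24 (size 26, align 2) → ends 50
port at 50 (size 2, align 2) → ends 52
pad 4 to align 8 for src
src at 56 (size 8, align 8) → ends 64
seq at 64 (size 4, align 4) → ends 68
version at 68 (size 1, align 1) → ends 69
pad 1 to align 2 for length
length at 70 (size 2, align 2) → ends 72
total 72 bytes, alignment 8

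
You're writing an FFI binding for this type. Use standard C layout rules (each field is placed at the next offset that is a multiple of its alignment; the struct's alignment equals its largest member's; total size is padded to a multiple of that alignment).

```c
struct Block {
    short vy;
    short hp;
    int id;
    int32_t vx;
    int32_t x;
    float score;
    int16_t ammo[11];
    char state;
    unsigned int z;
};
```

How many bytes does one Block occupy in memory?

@0: vy [2B, align 2] → 2
@2: hp [2B, align 2] → 4
@4: id [4B, align 4] → 8
@8: vx [4B, align 4] → 12
@12: x [4B, align 4] → 16
@16: score [4B, align 4] → 20
@20: ammo [22B, align 2] → 42
@42: state [1B, align 1] → 43
+1 pad (align 4)
@44: z [4B, align 4] → 48
size 48, align 4

48 bytes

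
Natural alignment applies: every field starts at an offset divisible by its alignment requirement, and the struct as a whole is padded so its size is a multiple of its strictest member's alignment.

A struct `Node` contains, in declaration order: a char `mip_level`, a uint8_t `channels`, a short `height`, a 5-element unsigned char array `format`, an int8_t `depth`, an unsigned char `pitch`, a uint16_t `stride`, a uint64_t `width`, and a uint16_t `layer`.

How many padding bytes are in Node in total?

9

@0: mip_level [1B, align 1] → 1
@1: channels [1B, align 1] → 2
@2: height [2B, align 2] → 4
@4: format [5B, align 1] → 9
@9: depth [1B, align 1] → 10
@10: pitch [1B, align 1] → 11
+1 pad (align 2)
@12: stride [2B, align 2] → 14
+2 pad (align 8)
@16: width [8B, align 8] → 24
@24: layer [2B, align 2] → 26
+6 tail pad (align 8)
size 32, align 8
data bytes 23, size 32 → padding 9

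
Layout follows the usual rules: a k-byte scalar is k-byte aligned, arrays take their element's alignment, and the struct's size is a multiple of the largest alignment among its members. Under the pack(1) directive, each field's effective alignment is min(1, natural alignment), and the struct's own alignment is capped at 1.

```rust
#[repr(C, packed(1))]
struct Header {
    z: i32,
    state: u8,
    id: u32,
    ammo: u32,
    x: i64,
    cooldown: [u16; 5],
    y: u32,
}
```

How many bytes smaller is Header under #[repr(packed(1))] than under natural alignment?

5

natural layout:
  z at 0 (size 4, align 4) → ends 4
  state at 4 (size 1, align 1) → ends 5
  pad 3 to align 4 for id
  id at 8 (size 4, align 4) → ends 12
  ammo at 12 (size 4, align 4) → ends 16
  x at 16 (size 8, align 8) → ends 24
  cooldown at 24 (size 10, align 2) → ends 34
  pad 2 to align 4 for y
  y at 36 (size 4, align 4) → ends 40
  total 40 bytes, alignment 8
packed(1) layout:
  z at 0 (size 4, align 1) → ends 4
  state at 4 (size 1, align 1) → ends 5
  id at 5 (size 4, align 1) → ends 9
  ammo at 9 (size 4, align 1) → ends 13
  x at 13 (size 8, align 1) → ends 21
  cooldown at 21 (size 10, align 1) → ends 31
  y at 31 (size 4, align 1) → ends 35
  total 35 bytes, alignment 1
40 − 35 = 5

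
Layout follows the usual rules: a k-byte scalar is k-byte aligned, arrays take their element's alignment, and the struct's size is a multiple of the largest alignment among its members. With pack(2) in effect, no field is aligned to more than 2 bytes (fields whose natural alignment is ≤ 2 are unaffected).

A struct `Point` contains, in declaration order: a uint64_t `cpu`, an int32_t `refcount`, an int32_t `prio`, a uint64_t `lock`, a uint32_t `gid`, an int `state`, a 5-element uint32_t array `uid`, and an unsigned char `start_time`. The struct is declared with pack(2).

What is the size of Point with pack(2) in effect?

0..8  cpu  (8B, 2-aligned)
8..12  refcount  (4B, 2-aligned)
12..16  prio  (4B, 2-aligned)
16..24  lock  (8B, 2-aligned)
24..28  gid  (4B, 2-aligned)
28..32  state  (4B, 2-aligned)
32..52  uid  (20B, 2-aligned)
52..53  start_time  (1B, 1-aligned)
53..54  -- tail padding (1B)
sizeof = 54, alignof = 2

54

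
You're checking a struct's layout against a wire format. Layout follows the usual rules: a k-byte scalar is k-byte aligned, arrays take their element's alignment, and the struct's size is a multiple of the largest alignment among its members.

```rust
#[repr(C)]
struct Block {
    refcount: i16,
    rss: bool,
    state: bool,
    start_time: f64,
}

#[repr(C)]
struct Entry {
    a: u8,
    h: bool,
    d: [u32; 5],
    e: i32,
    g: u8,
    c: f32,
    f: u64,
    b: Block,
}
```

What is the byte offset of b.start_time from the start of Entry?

Block: @0: refcount [2B, align 2] → 2; @2: rss [1B, align 1] → 3; @3: state [1B, align 1] → 4; +4 pad (align 8); @8: start_time [8B, align 8] → 16; size 16, align 8
@0: a [1B, align 1] → 1
@1: h [1B, align 1] → 2
+2 pad (align 4)
@4: d [20B, align 4] → 24
@24: e [4B, align 4] → 28
@28: g [1B, align 1] → 29
+3 pad (align 4)
@32: c [4B, align 4] → 36
+4 pad (align 8)
@40: f [8B, align 8] → 48
@48: b [16B, align 8] → 64
within Block: start_time at 8
48 + 8 = 56

56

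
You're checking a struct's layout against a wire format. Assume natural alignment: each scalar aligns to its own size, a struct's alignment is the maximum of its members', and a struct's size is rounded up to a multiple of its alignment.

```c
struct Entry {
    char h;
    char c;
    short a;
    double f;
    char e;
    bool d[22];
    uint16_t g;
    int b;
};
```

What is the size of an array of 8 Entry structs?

h at 0 (size 1, align 1) → ends 1
c at 1 (size 1, align 1) → ends 2
a at 2 (size 2, align 2) → ends 4
pad 4 to align 8 for f
f at 8 (size 8, align 8) → ends 16
e at 16 (size 1, align 1) → ends 17
d at 17 (size 22, align 1) → ends 39
pad 1 to align 2 for g
g at 40 (size 2, align 2) → ends 42
pad 2 to align 4 for b
b at 44 (size 4, align 4) → ends 48
total 48 bytes, alignment 8
array of 8: 8 × 48 = 384

384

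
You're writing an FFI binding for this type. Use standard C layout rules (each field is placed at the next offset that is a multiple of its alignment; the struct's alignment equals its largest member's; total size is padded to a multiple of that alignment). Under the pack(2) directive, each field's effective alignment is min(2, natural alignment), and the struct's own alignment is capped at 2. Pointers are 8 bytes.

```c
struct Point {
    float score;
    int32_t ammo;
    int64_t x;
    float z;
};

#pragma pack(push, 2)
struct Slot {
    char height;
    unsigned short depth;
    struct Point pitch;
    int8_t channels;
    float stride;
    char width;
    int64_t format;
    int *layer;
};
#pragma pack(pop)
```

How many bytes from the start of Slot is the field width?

34

Point: 0..4  score  (4B, 4-aligned); 4..8  ammo  (4B, 4-aligned); 8..16  x  (8B, 8-aligned); 16..20  z  (4B, 4-aligned); 20..24  -- tail padding (4B); sizeof = 24, alignof = 8
0..1  height  (1B, 1-aligned)
1..2  -- padding (1B)
2..4  depth  (2B, 2-aligned)
4..28  pitch  (24B, 2-aligned)
28..29  channels  (1B, 1-aligned)
29..30  -- padding (1B)
30..34  stride  (4B, 2-aligned)
34..35  width  (1B, 1-aligned)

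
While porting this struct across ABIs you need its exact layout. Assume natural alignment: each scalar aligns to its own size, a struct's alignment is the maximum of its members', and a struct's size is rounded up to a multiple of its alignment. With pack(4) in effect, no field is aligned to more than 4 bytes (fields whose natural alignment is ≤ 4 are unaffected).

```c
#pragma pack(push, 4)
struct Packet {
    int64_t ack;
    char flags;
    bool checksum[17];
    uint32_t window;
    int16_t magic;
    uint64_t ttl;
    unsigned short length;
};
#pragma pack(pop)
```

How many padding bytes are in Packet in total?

6

ack at 0 (size 8, align 4) → ends 8
flags at 8 (size 1, align 1) → ends 9
checksum at 9 (size 17, align 1) → ends 26
pad 2 to align 4 for window
window at 28 (size 4, align 4) → ends 32
magic at 32 (size 2, align 2) → ends 34
pad 2 to align 4 for ttl
ttl at 36 (size 8, align 4) → ends 44
length at 44 (size 2, align 2) → ends 46
tail pad 2 to reach multiple of 4
total 48 bytes, alignment 4
data bytes 42, size 48 → padding 6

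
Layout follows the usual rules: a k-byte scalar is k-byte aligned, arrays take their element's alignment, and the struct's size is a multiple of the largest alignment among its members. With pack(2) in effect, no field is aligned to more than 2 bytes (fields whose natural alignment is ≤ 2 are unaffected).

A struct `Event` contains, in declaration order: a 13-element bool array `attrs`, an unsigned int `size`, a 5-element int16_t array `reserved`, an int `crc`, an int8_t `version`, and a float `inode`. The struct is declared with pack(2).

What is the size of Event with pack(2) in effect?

38

@0: attrs [13B, align 1] → 13
+1 pad (align 2)
@14: size [4B, align 2] → 18
@18: reserved [10B, align 2] → 28
@28: crc [4B, align 2] → 32
@32: version [1B, align 1] → 33
+1 pad (align 2)
@34: inode [4B, align 2] → 38
size 38, align 2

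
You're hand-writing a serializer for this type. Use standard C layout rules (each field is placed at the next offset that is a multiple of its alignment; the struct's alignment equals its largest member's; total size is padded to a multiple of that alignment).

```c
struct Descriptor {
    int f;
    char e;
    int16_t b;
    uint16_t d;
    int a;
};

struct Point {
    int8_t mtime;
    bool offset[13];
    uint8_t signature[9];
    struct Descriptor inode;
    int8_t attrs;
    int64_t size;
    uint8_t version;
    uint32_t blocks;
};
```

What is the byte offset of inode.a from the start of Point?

36

Descriptor: f at 0 (size 4, align 4) → ends 4; e at 4 (size 1, align 1) → ends 5; pad 1 to align 2 for b; b at 6 (size 2, align 2) → ends 8; d at 8 (size 2, align 2) → ends 10; pad 2 to align 4 for a; a at 12 (size 4, align 4) → ends 16; total 16 bytes, alignment 4
mtime at 0 (size 1, align 1) → ends 1
offset at 1 (size 13, align 1) → ends 14
signature at 14 (size 9, align 1) → ends 23
pad 1 to align 4 for inode
inode at 24 (size 16, align 4) → ends 40
within Descriptor: a at 12
24 + 12 = 36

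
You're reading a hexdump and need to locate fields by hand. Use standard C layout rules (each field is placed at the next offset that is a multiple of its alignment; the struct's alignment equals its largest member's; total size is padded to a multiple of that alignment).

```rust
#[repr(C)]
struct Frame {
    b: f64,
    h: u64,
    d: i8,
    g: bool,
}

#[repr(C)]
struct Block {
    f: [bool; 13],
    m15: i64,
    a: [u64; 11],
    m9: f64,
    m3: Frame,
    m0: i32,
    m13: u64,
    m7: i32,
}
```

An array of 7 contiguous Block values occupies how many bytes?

Frame: b at 0 (size 8, align 8) → ends 8; h at 8 (size 8, align 8) → ends 16; d at 16 (size 1, align 1) → ends 17; g at 17 (size 1, align 1) → ends 18; tail pad 6 to reach multiple of 8; total 24 bytes, alignment 8
f at 0 (size 13, align 1) → ends 13
pad 3 to align 8 for m15
m15 at 16 (size 8, align 8) → ends 24
a at 24 (size 88, align 8) → ends 112
m9 at 112 (size 8, align 8) → ends 120
m3 at 120 (size 24, align 8) → ends 144
m0 at 144 (size 4, align 4) → ends 148
pad 4 to align 8 for m13
m13 at 152 (size 8, align 8) → ends 160
m7 at 160 (size 4, align 4) → ends 164
tail pad 4 to reach multiple of 8
total 168 bytes, alignment 8
array of 7: 7 × 168 = 1176

1176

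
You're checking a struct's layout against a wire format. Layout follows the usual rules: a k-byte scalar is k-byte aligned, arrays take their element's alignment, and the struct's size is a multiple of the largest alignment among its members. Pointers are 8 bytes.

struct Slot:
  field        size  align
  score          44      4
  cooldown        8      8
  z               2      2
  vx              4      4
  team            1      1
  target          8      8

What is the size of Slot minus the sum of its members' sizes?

score at 0 (size 44, align 4) → ends 44
pad 4 to align 8 for cooldown
cooldown at 48 (size 8, align 8) → ends 56
z at 56 (size 2, align 2) → ends 58
pad 2 to align 4 for vx
vx at 60 (size 4, align 4) → ends 64
team at 64 (size 1, align 1) → ends 65
pad 7 to align 8 for target
target at 72 (size 8, align 8) → ends 80
total 80 bytes, alignment 8
data bytes 67, size 80 → padding 13

13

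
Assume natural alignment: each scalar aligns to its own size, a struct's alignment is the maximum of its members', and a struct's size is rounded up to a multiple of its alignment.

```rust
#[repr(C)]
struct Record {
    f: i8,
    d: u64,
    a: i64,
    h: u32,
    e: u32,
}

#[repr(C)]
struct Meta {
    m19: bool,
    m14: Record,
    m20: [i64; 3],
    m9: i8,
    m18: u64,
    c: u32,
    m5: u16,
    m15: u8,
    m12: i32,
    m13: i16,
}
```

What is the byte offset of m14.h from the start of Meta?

32

Record: f at 0 (size 1, align 1) → ends 1; pad 7 to align 8 for d; d at 8 (size 8, align 8) → ends 16; a at 16 (size 8, align 8) → ends 24; h at 24 (size 4, align 4) → ends 28; e at 28 (size 4, align 4) → ends 32; total 32 bytes, alignment 8
m19 at 0 (size 1, align 1) → ends 1
pad 7 to align 8 for m14
m14 at 8 (size 32, align 8) → ends 40
within Record: h at 24
8 + 24 = 32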